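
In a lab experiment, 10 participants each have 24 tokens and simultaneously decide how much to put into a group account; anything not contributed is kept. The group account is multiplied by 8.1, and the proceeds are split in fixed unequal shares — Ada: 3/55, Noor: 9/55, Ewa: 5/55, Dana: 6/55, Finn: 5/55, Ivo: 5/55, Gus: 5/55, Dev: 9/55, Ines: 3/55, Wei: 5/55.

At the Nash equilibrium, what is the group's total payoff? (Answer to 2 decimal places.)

Each unit j contributes comes back to j as 8.1 × (j's share), so j prefers to contribute only if that share exceeds 1/8.1 = 0.1235; otherwise keeping the unit dominates.
Noor and Dev clear that bar, contributing 24 each; the remaining 8 contribute 0. Total contributed: 48.
The group account pays out 8.1 × 48 = 388.80 in total (split across the unequal shares, but the aggregate is all that matters for the group sum).
The 8 free-riders keep 24 each, adding 192. Group total = 192 + 388.80 = 580.80.

580.80 tokens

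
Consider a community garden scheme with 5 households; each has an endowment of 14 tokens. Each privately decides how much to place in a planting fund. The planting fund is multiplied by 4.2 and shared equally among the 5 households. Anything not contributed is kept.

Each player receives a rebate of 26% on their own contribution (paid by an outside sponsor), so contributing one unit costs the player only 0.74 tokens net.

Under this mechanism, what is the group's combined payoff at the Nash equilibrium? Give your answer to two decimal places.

Under the mechanism each unit contributed yields (4.2/5) / 0.74 = 1.1351 back to its contributor per unit of net cost, which exceeds 1, making full contribution the dominant choice for everyone.
At the Nash equilibrium everyone contributes 14. Group total payoff = 5 × (14 × 0.26 + 4.2 × 14) = 312.20.

312.20 tokens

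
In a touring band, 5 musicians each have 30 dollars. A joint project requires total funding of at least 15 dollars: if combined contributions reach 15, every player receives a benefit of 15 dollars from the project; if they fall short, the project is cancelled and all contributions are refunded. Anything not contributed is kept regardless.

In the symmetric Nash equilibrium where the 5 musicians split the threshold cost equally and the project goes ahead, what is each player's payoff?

Equal share of the threshold: 15/5 = 3.
At this profile no one gains by cutting their contribution: any cut drops the total below 15, the project is cancelled, contributions are refunded, and the deviator ends with 30, which is less than 30 − 3 + 15 = 42. Contributing more than 3 just wastes the excess. So contributing exactly 3 is a best response.
Each player's payoff: 30 − 3 + 15 = 42.

42 dollars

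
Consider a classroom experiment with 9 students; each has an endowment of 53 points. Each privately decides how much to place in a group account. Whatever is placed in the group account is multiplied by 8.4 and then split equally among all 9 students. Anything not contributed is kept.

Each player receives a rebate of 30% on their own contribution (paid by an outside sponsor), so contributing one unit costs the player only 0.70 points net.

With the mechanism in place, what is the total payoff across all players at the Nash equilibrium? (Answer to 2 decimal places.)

The effective private return per unit is now (8.4/9) / 0.70 = 1.3333 > 1, so every player's dominant strategy flips to full contribution.
So the Nash equilibrium is full contribution by all 9; the group earns 9 × (53 × 0.30 + 8.4 × 53) = 4149.90.

4149.90 points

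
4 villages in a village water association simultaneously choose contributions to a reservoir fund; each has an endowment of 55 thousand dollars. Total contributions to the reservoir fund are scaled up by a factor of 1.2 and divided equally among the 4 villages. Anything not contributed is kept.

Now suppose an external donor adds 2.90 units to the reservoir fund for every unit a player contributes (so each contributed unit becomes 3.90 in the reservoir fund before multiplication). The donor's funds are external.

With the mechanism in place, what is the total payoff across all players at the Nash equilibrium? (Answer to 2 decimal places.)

1029.60 thousand dollars

With the mechanism, a contributed unit returns 1.2 × 3.90 / 4 = 1.1700 per unit of net cost to the contributor — now above 1 — so contributing fully is weakly dominant for every player.
So the Nash equilibrium is full contribution by all 4; the group earns 1.2 × 3.90 × 220 = 1029.60.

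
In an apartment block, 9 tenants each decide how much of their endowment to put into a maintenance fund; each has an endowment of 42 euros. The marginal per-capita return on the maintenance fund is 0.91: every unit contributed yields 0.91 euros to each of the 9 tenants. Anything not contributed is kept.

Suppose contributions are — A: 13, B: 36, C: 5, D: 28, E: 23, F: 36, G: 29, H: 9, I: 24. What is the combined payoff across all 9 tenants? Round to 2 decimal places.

1837.57 euros

Total contributed: 13 + 36 + 5 + 28 + 23 + 36 + 29 + 9 + 24 = 203; total kept: 9 × 42 − 203 = 175.
The maintenance fund pays out 0.91 × 9 × 203 = 1662.57 in aggregate.
Group total = 175 + 1662.57 = 1837.57.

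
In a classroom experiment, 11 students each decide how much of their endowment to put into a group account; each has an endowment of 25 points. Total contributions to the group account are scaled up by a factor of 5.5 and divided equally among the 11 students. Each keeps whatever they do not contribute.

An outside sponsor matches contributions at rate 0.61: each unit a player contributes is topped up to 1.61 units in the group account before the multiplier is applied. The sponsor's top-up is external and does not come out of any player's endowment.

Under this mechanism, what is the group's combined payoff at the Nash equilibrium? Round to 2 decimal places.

275.00 points

The effective private return is 5.5 × 1.61 / 11 = 0.8050, which is still under 1, so the mechanism doesn't change anyone's dominant strategy: zero contribution.
Everyone keeps their endowment and the group total is 11 × 25 = 275.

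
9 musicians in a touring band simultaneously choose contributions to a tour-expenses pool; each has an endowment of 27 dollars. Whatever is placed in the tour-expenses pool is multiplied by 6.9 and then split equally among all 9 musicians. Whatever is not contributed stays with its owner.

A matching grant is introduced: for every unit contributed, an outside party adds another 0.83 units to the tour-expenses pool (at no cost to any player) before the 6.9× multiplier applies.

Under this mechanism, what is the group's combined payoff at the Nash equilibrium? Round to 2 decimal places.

Under the mechanism each unit contributed yields 6.9 × 1.83 / 9 = 1.4030 back to its contributor per unit of net cost, which exceeds 1, making full contribution the dominant choice for everyone.
At the Nash equilibrium everyone contributes 27. Group total payoff = 6.9 × 1.83 × 243 = 3068.36.

3068.36 dollars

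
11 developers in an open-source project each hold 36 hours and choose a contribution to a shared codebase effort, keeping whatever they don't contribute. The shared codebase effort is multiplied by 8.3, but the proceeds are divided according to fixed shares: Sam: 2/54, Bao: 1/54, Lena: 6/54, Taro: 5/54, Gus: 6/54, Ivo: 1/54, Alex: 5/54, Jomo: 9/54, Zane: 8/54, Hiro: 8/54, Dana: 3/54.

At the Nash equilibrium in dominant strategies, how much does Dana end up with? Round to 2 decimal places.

85.80 hours

A player with share s gets back 8.3·s per unit contributed, so full contribution is dominant for anyone with s > 1/8.3 = 0.1205 and zero contribution is dominant for anyone below.
The shares above 0.1205 belong to Jomo, Zane and Hiro, contributing 36 each; the remaining 8 contribute 0. Total contributed: 108.
Dana keeps 36 and receives 8.3 × 108 × 3/54 = 49.80 from the shared codebase effort, for a payoff of 85.80.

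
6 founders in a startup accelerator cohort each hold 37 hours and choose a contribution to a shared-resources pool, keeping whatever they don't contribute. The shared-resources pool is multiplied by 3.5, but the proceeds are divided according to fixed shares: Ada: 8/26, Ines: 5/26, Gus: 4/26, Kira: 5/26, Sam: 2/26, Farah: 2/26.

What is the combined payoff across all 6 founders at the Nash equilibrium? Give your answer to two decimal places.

Player j's private return per contributed unit is 3.5 × (j's share). Contributing is weakly dominant for j when that share is at least 1/3.5 = 0.2857, and contributing 0 is dominant otherwise.
Only Ada (8/26) clears that bar, contributing 37; the remaining 5 contribute 0. Total contributed: 37.
The shared-resources pool pays out 3.5 × 37 = 129.50 in total (split across the unequal shares, but the aggregate is all that matters for the group sum).
The 5 free-riders keep 37 each, adding 185. Group total = 185 + 129.50 = 314.50.

314.50 hours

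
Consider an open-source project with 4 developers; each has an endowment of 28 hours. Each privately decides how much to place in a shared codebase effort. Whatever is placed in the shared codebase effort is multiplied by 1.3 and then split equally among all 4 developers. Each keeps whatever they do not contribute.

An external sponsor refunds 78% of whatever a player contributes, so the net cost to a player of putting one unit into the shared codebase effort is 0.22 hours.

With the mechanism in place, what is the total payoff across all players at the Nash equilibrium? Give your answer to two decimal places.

The effective private return per unit is now (1.3/4) / 0.22 = 1.4773 > 1, so every player's dominant strategy flips to full contribution.
So the Nash equilibrium is full contribution by all 4; the group earns 4 × (28 × 0.78 + 1.3 × 28) = 232.96.

232.96 hours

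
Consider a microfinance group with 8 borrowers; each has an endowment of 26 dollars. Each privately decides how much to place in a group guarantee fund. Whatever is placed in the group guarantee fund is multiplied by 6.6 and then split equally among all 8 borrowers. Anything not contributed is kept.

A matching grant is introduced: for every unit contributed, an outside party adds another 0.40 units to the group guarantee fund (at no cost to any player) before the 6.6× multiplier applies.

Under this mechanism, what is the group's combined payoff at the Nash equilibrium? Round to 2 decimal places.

1921.92 dollars

With the mechanism, a contributed unit returns 6.6 × 1.40 / 8 = 1.1550 per unit of net cost to the contributor — now above 1 — so contributing fully is weakly dominant for every player.
At the Nash equilibrium everyone contributes 26. Group total payoff = 6.6 × 1.40 × 208 = 1921.92.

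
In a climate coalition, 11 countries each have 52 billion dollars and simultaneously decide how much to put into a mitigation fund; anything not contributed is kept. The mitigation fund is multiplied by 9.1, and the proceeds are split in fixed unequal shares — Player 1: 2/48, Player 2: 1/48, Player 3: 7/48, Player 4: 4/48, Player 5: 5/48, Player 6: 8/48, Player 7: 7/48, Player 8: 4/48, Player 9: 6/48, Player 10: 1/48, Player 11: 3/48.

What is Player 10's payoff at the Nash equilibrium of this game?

91.43 billion dollars

A player with share s gets back 9.1·s per unit contributed, so full contribution is dominant for anyone with s > 1/9.1 = 0.1099 and zero contribution is dominant for anyone below.
Player 3, Player 6, Player 7 and Player 9 are above the threshold, contributing 52 each; the remaining 7 contribute 0. Total contributed: 208.
Player 10 keeps 52 and receives 9.1 × 208 × 1/48 = 39.43 from the mitigation fund, for a payoff of 91.43.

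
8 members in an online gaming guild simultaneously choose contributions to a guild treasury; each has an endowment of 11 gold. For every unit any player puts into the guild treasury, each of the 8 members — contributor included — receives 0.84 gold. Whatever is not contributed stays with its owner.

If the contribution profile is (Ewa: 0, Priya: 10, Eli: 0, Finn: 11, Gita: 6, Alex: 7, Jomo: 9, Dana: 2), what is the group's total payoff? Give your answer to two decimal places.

Total contributed: 0 + 10 + 0 + 11 + 6 + 7 + 9 + 2 = 45; total kept: 8 × 11 − 45 = 43.
The guild treasury pays out 0.84 × 8 × 45 = 302.40 in aggregate.
Group total = 43 + 302.40 = 345.40.

345.40 gold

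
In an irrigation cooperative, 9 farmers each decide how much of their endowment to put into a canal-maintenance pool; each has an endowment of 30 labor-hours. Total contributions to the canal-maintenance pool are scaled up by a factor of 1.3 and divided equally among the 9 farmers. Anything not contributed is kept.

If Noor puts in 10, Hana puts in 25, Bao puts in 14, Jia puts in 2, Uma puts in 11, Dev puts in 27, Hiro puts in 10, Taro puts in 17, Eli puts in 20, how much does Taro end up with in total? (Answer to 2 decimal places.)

32.64 labor-hours

Total contributed: 10 + 25 + 14 + 2 + 11 + 27 + 10 + 17 + 20 = 136.
Each receives 1.3 × 136 / 9 = 19.64 from the canal-maintenance pool.
Taro keeps 30 − 17 = 13, so Taro's payoff is 13 + 19.64 = 32.64.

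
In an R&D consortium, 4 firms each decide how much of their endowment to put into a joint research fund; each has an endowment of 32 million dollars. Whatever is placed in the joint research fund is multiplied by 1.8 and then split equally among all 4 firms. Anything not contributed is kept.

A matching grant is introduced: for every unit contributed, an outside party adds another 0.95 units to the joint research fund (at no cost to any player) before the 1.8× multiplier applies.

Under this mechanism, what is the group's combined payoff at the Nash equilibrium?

With the mechanism, a contributed unit returns 1.8 × 1.95 / 4 = 0.8775 per unit of net cost — still below 1 — so contributing 0 remains dominant for every player.
At the Nash equilibrium no one contributes; group total payoff = 4 × 32 = 128.

128.00 million dollars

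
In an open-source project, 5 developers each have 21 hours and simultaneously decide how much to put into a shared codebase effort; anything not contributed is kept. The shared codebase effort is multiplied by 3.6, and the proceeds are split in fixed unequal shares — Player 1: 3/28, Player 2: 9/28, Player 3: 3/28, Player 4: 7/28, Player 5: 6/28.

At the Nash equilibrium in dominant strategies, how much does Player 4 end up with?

39.90 hours

Player j's private return per contributed unit is 3.6 × (j's share). Contributing is weakly dominant for j when that share is at least 1/3.6 = 0.2778, and contributing 0 is dominant otherwise.
The only share above 0.2778 is Player 2's 9/28, contributing 21; the remaining 4 contribute 0. Total contributed: 21.
Player 4 keeps 21 and receives 3.6 × 21 × 7/28 = 18.90 from the shared codebase effort, for a payoff of 39.90.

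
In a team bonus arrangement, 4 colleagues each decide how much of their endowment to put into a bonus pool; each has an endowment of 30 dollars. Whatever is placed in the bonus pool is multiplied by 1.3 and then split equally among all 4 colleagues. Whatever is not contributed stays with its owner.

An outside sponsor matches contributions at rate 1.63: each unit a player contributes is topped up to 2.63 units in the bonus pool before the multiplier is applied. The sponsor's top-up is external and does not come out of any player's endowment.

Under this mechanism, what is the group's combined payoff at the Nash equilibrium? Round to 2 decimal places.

Even with the mechanism, each unit contributed returns only 1.3 × 2.63 / 4 = 0.8548 per unit of net cost, so contributing nothing is still dominant.
Everyone keeps their endowment and the group total is 4 × 30 = 120.

120.00 dollars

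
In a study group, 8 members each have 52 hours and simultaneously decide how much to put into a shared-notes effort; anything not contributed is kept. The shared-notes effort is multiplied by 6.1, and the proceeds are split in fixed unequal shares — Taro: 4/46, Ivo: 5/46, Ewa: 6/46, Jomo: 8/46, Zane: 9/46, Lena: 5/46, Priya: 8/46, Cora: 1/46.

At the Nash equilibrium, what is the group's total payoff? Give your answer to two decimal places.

1211.60 hours

Each unit j contributes comes back to j as 6.1 × (j's share), so j prefers to contribute only if that share exceeds 1/6.1 = 0.1639; otherwise keeping the unit dominates.
Jomo, Zane and Priya are above the threshold, contributing 52 each; the remaining 5 contribute 0. Total contributed: 156.
The shared-notes effort pays out 6.1 × 156 = 951.60 in total (split across the unequal shares, but the aggregate is all that matters for the group sum).
The 5 free-riders keep 52 each, adding 260. Group total = 260 + 951.60 = 1211.60.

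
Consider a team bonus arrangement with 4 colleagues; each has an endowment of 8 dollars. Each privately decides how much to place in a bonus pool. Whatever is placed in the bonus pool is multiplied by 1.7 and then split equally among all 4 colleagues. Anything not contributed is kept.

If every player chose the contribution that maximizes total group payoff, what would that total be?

Each contributed unit returns 1.700 to the group as a whole (0.4250 to each of 4 players), which exceeds 1, so the social optimum is full contribution: group total = 1.700 × 32 = 54.40.

54.40 dollars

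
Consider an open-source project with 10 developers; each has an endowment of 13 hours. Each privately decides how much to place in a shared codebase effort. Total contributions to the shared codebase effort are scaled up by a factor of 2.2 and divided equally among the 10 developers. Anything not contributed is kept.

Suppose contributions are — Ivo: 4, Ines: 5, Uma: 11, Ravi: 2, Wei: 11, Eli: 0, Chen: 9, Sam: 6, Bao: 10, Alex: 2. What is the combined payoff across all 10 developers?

Total contributed: 4 + 5 + 11 + 2 + 11 + 0 + 9 + 6 + 10 + 2 = 60; total kept: 10 × 13 − 60 = 70.
The shared codebase effort pays out 2.2 × 60 = 132.00 in aggregate.
Group total = 70 + 132.00 = 202.00.

202.00 hours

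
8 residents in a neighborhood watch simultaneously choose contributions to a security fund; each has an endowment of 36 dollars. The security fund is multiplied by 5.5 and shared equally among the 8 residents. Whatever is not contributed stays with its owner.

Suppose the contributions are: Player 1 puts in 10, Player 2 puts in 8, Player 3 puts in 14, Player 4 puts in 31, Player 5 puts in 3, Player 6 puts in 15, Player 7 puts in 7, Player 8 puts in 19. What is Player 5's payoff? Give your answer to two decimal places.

Total contributed: 10 + 8 + 14 + 31 + 3 + 15 + 7 + 19 = 107.
Each receives 5.5 × 107 / 8 = 73.56 from the security fund.
Player 5 keeps 36 − 3 = 33, so Player 5's payoff is 33 + 73.56 = 106.56.

106.56 dollars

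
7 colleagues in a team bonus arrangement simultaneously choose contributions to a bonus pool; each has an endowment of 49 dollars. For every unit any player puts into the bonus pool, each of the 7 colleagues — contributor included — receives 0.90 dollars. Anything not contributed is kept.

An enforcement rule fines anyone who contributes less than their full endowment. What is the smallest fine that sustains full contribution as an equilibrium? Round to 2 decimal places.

Given the others contribute fully, the best deviation is to contribute 0 (any partial contribution still incurs the fine and gives up units whose private return 0.90 is below 1).
Deviating from 49 to 0 saves 49 dollars but forfeits the deviator's share of the drop in the bonus pool: 0.90 × 49 = 44.10.
So the deviation gain is 49 − 44.10 = 4.90, and the fine must be at least 4.90 dollars to wipe it out.

4.90 dollars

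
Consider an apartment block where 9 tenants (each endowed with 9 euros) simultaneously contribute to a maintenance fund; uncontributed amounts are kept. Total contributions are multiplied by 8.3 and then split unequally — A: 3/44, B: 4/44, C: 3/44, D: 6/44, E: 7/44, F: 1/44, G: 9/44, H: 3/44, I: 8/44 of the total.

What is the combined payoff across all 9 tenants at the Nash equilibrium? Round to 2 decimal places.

343.80 euros

Player j's private return per contributed unit is 8.3 × (j's share). Contributing is weakly dominant for j when that share is at least 1/8.3 = 0.1205, and contributing 0 is dominant otherwise.
D, E, G and I are above the threshold, contributing 9 each; the remaining 5 contribute 0. Total contributed: 36.
The maintenance fund pays out 8.3 × 36 = 298.80 in total (split across the unequal shares, but the aggregate is all that matters for the group sum).
The 5 free-riders keep 9 each, adding 45. Group total = 45 + 298.80 = 343.80.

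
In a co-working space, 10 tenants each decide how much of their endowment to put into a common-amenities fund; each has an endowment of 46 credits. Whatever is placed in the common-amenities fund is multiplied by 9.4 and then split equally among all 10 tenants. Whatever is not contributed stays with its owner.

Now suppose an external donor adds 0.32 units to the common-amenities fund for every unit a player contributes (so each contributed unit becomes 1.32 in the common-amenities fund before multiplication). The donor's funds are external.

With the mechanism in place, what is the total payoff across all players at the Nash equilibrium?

5707.68 credits

Under the mechanism each unit contributed yields 9.4 × 1.32 / 10 = 1.2408 back to its contributor per unit of net cost, which exceeds 1, making full contribution the dominant choice for everyone.
So the Nash equilibrium is full contribution by all 10; the group earns 9.4 × 1.32 × 460 = 5707.68.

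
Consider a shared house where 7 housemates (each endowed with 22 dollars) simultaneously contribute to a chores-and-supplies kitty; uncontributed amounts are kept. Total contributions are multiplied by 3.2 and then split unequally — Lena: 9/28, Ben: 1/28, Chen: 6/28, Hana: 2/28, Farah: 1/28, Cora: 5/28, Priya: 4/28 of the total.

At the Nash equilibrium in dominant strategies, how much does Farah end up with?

For player j, contributing a unit is worthwhile iff 3.2 × (j's share) ≥ 1, i.e. iff j's share is at least 0.3125.
Only Lena (9/28) clears that bar, contributing 22; the remaining 6 contribute 0. Total contributed: 22.
Farah keeps 22 and receives 3.2 × 22 × 1/28 = 2.51 from the chores-and-supplies kitty, for a payoff of 24.51.

24.51 dollars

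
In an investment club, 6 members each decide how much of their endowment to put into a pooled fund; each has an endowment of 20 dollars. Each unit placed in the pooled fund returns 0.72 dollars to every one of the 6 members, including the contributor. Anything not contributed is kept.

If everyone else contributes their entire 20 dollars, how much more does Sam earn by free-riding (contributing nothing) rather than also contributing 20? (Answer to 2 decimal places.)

Switching from a contribution of 20 to 0 lets Sam keep an extra 20 dollars, but lowers the pooled fund by 20, which costs Sam their own share of that drop: 0.72 × 20 = 14.40.
Net gain = 20 − 14.40 = 5.60. The private return per contributed unit (0.72) is below 1, so free-riding is indeed the best response regardless of what the others do.

5.60 dollars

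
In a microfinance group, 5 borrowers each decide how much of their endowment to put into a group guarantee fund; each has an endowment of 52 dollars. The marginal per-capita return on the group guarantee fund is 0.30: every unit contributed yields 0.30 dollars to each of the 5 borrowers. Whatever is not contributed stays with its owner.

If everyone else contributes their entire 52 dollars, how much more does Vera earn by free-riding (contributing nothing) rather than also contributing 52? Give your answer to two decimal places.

Switching from a contribution of 52 to 0 lets Vera keep an extra 52 dollars, but lowers the group guarantee fund by 52, which costs Vera their own share of that drop: 0.30 × 52 = 15.60.
Net gain = 52 − 15.60 = 36.40. The private return per contributed unit (0.30) is below 1, so free-riding is indeed the best response regardless of what the others do.

36.40 dollars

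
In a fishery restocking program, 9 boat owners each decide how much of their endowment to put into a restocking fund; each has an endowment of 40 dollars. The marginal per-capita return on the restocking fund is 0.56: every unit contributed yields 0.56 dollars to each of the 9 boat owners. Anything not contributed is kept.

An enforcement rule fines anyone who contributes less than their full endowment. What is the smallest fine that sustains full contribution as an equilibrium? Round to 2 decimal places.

Given the others contribute fully, the best deviation is to contribute 0 (any partial contribution still incurs the fine and gives up units whose private return 0.56 is below 1).
Deviating from 40 to 0 saves 40 dollars but forfeits the deviator's share of the drop in the restocking fund: 0.56 × 40 = 22.40.
So the deviation gain is 40 − 22.40 = 17.60, and the fine must be at least 17.60 dollars to wipe it out.

17.60 dollars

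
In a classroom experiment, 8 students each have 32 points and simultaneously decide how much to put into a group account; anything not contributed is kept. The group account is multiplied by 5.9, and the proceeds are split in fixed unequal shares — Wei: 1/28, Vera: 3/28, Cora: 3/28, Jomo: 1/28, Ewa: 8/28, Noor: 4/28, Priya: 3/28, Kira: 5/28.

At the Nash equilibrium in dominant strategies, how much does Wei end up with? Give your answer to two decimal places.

Player j's private return per contributed unit is 5.9 × (j's share). Contributing is weakly dominant for j when that share is at least 1/5.9 = 0.1695, and contributing 0 is dominant otherwise.
Ewa and Kira are above the threshold, contributing 32 each; the remaining 6 contribute 0. Total contributed: 64.
Wei keeps 32 and receives 5.9 × 64 × 1/28 = 13.49 from the group account, for a payoff of 45.49.

45.49 points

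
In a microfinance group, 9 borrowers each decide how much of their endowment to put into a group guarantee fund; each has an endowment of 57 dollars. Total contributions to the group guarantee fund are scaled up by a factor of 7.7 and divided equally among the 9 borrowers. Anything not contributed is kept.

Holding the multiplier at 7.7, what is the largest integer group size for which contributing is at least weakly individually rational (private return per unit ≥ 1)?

7

Private return per unit is 7.7/(group size), which is ≥ 1 whenever the group size is ≤ 7.7.
The largest such integer is 7.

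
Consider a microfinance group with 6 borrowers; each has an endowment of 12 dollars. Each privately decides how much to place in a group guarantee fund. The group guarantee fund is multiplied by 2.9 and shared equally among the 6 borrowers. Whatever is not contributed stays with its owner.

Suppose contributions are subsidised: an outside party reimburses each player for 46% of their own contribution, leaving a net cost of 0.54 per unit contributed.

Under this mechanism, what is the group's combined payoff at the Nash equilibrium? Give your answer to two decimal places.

72.00 dollars

The effective private return is (2.9/6) / 0.54 = 0.8951, which is still under 1, so the mechanism doesn't change anyone's dominant strategy: zero contribution.
At the Nash equilibrium no one contributes; group total payoff = 6 × 12 = 72.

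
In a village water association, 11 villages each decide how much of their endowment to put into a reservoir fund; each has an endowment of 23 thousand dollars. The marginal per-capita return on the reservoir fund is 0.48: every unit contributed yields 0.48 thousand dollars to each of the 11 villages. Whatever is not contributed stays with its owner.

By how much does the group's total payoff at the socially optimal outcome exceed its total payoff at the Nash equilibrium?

1082.84 thousand dollars

The private return per contributed unit is 0.48 < 1, so contributing 0 is dominant for every player. At the Nash equilibrium everyone keeps their 23, and the group total is 11 × 23 = 253.
Each contributed unit returns 5.280 to the group as a whole (0.48 to each of 11 players), which exceeds 1, so the social optimum is full contribution: group total = 5.280 × 253 = 1335.84.
Efficiency loss = 1335.84 − 253 = 1082.84.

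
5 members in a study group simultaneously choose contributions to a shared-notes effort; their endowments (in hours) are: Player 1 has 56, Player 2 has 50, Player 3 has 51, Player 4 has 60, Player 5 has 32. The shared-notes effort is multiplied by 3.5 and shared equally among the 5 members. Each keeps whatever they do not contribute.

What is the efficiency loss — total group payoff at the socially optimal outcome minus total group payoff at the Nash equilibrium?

The private return per contributed unit is 3.5/5 = 0.7000 < 1 for every player regardless of endowment, so the Nash equilibrium is zero contribution and the group total is Σ E_j = 56 + 50 + 51 + 60 + 32 = 249.
Each contributed unit returns 3.500 to the group, so the social optimum is full contribution by everyone: group total = 3.500 × 249 = 871.50.
Efficiency loss = (3.500 − 1) × 249 = 622.50.

622.50 hours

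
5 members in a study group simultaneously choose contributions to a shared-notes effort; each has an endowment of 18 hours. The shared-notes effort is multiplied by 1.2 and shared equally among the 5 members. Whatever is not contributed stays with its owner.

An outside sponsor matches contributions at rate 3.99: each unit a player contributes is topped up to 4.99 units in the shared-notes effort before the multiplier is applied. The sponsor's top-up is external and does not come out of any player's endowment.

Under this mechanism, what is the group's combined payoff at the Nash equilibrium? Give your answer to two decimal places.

538.92 hours

Under the mechanism each unit contributed yields 1.2 × 4.99 / 5 = 1.1976 back to its contributor per unit of net cost, which exceeds 1, making full contribution the dominant choice for everyone.
So the Nash equilibrium is full contribution by all 5; the group earns 1.2 × 4.99 × 90 = 538.92.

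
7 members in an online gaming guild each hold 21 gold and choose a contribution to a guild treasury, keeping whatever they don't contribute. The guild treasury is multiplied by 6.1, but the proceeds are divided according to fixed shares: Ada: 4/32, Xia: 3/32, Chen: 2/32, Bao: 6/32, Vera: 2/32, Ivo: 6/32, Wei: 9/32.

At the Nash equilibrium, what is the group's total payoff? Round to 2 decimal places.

468.30 gold

Each unit j contributes comes back to j as 6.1 × (j's share), so j prefers to contribute only if that share exceeds 1/6.1 = 0.1639; otherwise keeping the unit dominates.
Bao, Ivo and Wei clear that bar, contributing 21 each; the remaining 4 contribute 0. Total contributed: 63.
The guild treasury pays out 6.1 × 63 = 384.30 in total (split across the unequal shares, but the aggregate is all that matters for the group sum).
The 4 free-riders keep 21 each, adding 84. Group total = 84 + 384.30 = 468.30.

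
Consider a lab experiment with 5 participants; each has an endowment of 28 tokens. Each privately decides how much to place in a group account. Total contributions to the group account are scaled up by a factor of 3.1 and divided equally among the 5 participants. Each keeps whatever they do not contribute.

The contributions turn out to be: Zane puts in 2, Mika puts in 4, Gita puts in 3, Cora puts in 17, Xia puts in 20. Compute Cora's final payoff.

Total contributed: 2 + 4 + 3 + 17 + 20 = 46.
Each receives 3.1 × 46 / 5 = 28.52 from the group account.
Cora keeps 28 − 17 = 11, so Cora's payoff is 11 + 28.52 = 39.52.

39.52 tokens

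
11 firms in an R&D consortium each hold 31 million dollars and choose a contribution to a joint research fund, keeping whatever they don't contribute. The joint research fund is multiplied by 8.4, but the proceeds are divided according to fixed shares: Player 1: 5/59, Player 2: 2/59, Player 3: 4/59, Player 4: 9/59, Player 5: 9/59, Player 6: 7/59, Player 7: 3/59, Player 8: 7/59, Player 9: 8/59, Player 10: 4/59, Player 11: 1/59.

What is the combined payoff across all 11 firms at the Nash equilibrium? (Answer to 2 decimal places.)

A player with share s gets back 8.4·s per unit contributed, so full contribution is dominant for anyone with s > 1/8.4 = 0.1190 and zero contribution is dominant for anyone below.
Player 4, Player 5 and Player 9 are above the threshold, contributing 31 each; the remaining 8 contribute 0. Total contributed: 93.
The joint research fund pays out 8.4 × 93 = 781.20 in total (split across the unequal shares, but the aggregate is all that matters for the group sum).
The 8 free-riders keep 31 each, adding 248. Group total = 248 + 781.20 = 1029.20.

1029.20 million dollars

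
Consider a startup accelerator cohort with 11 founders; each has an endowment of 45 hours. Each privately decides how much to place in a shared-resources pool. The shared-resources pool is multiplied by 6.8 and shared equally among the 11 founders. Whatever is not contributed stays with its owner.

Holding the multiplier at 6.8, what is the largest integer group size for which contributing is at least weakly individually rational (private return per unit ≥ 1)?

6

Private return per unit is 6.8/(group size), which is ≥ 1 whenever the group size is ≤ 6.8.
The largest such integer is 6.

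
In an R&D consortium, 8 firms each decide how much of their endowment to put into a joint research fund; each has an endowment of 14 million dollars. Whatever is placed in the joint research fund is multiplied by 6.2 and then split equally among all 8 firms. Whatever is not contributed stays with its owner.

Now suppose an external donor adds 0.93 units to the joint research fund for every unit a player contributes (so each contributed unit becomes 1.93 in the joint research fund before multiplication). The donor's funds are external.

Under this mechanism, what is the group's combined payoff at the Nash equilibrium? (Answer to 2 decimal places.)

1340.19 million dollars

The effective private return per unit is now 6.2 × 1.93 / 8 = 1.4958 > 1, so every player's dominant strategy flips to full contribution.
So the Nash equilibrium is full contribution by all 8; the group earns 6.2 × 1.93 × 112 = 1340.19.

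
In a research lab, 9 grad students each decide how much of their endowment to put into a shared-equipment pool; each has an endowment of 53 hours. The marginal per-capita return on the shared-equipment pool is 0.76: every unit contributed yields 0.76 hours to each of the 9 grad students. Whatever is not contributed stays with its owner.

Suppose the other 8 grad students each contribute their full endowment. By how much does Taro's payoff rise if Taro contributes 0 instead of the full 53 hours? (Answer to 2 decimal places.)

12.72 hours

Switching from a contribution of 53 to 0 lets Taro keep an extra 53 hours, but lowers the shared-equipment pool by 53, which costs Taro their own share of that drop: 0.76 × 53 = 40.28.
Net gain = 53 − 40.28 = 12.72. The private return per contributed unit (0.76) is below 1, so free-riding is indeed the best response regardless of what the others do.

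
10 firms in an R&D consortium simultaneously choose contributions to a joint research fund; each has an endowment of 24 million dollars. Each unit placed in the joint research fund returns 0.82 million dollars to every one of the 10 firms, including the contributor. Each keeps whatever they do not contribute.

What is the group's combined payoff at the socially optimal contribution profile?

Each contributed unit returns 8.200 to the group as a whole (0.82 to each of 10 players), which exceeds 1, so the social optimum is full contribution: group total = 8.200 × 240 = 1968.00.

1968.00 million dollars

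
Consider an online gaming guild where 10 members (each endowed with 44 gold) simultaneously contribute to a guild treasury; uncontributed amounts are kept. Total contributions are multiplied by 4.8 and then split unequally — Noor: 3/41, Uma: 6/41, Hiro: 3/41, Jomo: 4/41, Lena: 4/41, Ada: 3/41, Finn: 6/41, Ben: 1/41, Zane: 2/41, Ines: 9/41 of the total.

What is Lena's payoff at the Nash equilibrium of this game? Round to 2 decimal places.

64.60 gold

Each unit j contributes comes back to j as 4.8 × (j's share), so j prefers to contribute only if that share exceeds 1/4.8 = 0.2083; otherwise keeping the unit dominates.
The only share above 0.2083 is Ines's 9/41, contributing 44; the remaining 9 contribute 0. Total contributed: 44.
Lena keeps 44 and receives 4.8 × 44 × 4/41 = 20.60 from the guild treasury, for a payoff of 64.60.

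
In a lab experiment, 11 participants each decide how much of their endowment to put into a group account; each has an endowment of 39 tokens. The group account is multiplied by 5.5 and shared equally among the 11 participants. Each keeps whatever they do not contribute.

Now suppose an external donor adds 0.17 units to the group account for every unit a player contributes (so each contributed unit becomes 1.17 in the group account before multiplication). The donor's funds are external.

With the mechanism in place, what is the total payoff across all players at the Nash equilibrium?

429.00 tokens

Even with the mechanism, each unit contributed returns only 5.5 × 1.17 / 11 = 0.5850 per unit of net cost, so contributing nothing is still dominant.
Everyone keeps their endowment and the group total is 11 × 39 = 429.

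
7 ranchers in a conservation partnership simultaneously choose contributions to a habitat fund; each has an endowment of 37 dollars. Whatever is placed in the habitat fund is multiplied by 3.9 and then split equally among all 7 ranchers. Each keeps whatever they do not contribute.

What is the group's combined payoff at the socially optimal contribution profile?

1010.10 dollars

Each contributed unit returns 3.900 to the group as a whole (0.5571 to each of 7 players), which exceeds 1, so the social optimum is full contribution: group total = 3.900 × 259 = 1010.10.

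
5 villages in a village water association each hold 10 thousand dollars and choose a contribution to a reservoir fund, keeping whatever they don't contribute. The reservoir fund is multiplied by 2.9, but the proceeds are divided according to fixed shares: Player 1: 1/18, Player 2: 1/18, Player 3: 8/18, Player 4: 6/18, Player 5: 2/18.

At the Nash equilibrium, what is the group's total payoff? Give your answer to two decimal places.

69.00 thousand dollars

Player j's private return per contributed unit is 2.9 × (j's share). Contributing is weakly dominant for j when that share is at least 1/2.9 = 0.3448, and contributing 0 is dominant otherwise.
Player 3 alone (share 8/18) is above the threshold, contributing 10; the remaining 4 contribute 0. Total contributed: 10.
The reservoir fund pays out 2.9 × 10 = 29.00 in total (split across the unequal shares, but the aggregate is all that matters for the group sum).
The 4 free-riders keep 10 each, adding 40. Group total = 40 + 29.00 = 69.00.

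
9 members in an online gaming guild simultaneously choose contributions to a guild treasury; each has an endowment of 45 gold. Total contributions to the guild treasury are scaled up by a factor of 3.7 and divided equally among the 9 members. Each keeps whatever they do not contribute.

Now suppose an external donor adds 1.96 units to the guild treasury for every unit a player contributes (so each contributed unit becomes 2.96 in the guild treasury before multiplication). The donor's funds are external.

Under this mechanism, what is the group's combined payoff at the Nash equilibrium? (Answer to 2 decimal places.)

Under the mechanism each unit contributed yields 3.7 × 2.96 / 9 = 1.2169 back to its contributor per unit of net cost, which exceeds 1, making full contribution the dominant choice for everyone.
At the Nash equilibrium everyone contributes 45. Group total payoff = 3.7 × 2.96 × 405 = 4435.56.

4435.56 gold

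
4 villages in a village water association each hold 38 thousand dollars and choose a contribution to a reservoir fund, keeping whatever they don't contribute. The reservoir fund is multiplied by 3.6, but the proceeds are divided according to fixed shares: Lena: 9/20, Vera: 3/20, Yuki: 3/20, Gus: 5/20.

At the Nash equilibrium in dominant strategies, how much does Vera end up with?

58.52 thousand dollars

A player with share s gets back 3.6·s per unit contributed, so full contribution is dominant for anyone with s > 1/3.6 = 0.2778 and zero contribution is dominant for anyone below.
Lena alone (share 9/20) is above the threshold, contributing 38; the remaining 3 contribute 0. Total contributed: 38.
Vera keeps 38 and receives 3.6 × 38 × 3/20 = 20.52 from the reservoir fund, for a payoff of 58.52.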